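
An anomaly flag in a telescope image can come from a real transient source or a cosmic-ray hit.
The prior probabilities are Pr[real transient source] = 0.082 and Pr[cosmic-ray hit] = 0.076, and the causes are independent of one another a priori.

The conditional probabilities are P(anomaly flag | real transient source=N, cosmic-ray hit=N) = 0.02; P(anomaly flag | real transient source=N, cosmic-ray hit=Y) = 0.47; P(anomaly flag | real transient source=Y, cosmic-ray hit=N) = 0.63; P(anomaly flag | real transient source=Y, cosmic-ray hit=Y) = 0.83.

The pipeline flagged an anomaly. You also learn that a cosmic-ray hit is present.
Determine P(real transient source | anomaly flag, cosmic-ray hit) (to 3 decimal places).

Weight on real transient source=true, given the evidence: 0.83·0.082 = 0.068060
The normalizing constant is 0.47·0.918 + 0.83·0.082 = 0.499520
Posterior = 0.068060 / 0.499520 ≈ 0.136

P(real transient source | anomaly flag, cosmic-ray hit) ≈ 0.136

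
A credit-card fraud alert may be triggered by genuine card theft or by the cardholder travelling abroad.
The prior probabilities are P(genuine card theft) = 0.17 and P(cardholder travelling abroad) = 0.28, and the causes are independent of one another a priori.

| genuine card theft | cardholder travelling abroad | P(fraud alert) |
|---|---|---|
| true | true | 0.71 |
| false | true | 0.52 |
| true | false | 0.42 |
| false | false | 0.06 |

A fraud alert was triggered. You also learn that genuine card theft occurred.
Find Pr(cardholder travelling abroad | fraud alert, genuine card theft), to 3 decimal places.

Pr(cardholder travelling abroad | fraud alert, genuine card theft) ≈ 0.397

P(fraud alert | genuine card theft) = 0.42*0.72 + 0.71*0.28 = 0.302400 + 0.198800 = 0.501200
Of this, 0.198800 comes from 0.71*0.28 (the cardholder travelling abroad=true cases).
Hence the posterior is 0.198800/0.501200 ≈ 0.397.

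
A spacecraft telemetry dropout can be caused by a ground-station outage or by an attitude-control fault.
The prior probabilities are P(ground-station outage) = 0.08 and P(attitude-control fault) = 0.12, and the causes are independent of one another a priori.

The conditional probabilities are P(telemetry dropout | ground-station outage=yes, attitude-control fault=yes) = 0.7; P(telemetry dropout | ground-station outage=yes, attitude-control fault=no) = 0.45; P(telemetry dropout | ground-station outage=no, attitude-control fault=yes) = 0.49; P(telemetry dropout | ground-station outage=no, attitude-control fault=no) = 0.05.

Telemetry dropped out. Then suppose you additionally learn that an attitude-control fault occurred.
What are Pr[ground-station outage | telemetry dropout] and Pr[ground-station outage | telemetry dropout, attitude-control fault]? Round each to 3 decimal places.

Pr[ground-station outage | telemetry dropout] ≈ 0.289; Pr[ground-station outage | telemetry dropout, attitude-control fault] ≈ 0.110

Enumerate the 4 (ground-station outage, attitude-control fault) configurations and weight by the priors:
  P(telemetry dropout) = 0.05*0.92*0.88 + 0.49*0.92*0.12 + 0.45*0.08*0.88 + 0.7*0.08*0.12
        = 0.040480 + 0.054096 + 0.031680 + 0.006720 = 0.132976
Configurations with ground-station outage contribute 0.038400, so
  P(ground-station outage | telemetry dropout) = 0.038400 / 0.132976 ≈ 0.289

Now condition on the additional information:
Numerator (weight on configurations with ground-station outage): 0.7*0.08 = 0.056000
The normalizing constant is 0.49*0.92 + 0.7*0.08 = 0.506800
Posterior = 0.056000 / 0.506800 ≈ 0.110
This is intercausal reasoning (explaining away): once attitude-control fault accounts for the telemetry dropout, ground-station outage becomes less likely.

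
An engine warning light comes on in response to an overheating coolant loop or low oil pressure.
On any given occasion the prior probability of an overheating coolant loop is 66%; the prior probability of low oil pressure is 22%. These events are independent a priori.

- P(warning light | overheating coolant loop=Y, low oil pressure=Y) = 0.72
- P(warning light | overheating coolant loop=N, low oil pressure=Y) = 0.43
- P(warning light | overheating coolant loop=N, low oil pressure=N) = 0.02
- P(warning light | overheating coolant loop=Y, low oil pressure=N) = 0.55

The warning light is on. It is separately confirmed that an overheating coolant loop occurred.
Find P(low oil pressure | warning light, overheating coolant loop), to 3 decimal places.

P(low oil pressure | warning light, overheating coolant loop) ≈ 0.270

Sum P(warning light|·) weighted by the priors over both values of low oil pressure:
  P(warning light | overheating coolant loop) = 0.55*0.78 + 0.72*0.22
        = 0.429000 + 0.158400 = 0.587400
Configurations with low oil pressure contribute 0.158400, so
  P(low oil pressure | warning light, overheating coolant loop) = 0.158400 / 0.587400 ≈ 0.270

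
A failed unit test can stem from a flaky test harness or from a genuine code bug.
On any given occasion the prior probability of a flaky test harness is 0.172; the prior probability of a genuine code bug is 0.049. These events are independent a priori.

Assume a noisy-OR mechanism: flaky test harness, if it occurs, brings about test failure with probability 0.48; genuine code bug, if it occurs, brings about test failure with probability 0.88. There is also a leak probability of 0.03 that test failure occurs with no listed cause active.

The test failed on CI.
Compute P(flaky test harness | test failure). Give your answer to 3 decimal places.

P(flaky test harness | test failure) ≈ 0.599

Under noisy-OR, P(test failure | causes) = 1 − (1−0.03)·∏(1−qᵢ) over the active causes.
Weight on flaky test harness=true, given the evidence: 0.081066 + 0.007918 = 0.088984
Denominator P(test failure): 0.03×0.828×0.951 + 0.8836×0.828×0.049 + 0.4956×0.172×0.951 + 0.939472×0.172×0.049 = 0.148456
P(flaky test harness | test failure) = 0.088984/0.148456 ≈ 0.599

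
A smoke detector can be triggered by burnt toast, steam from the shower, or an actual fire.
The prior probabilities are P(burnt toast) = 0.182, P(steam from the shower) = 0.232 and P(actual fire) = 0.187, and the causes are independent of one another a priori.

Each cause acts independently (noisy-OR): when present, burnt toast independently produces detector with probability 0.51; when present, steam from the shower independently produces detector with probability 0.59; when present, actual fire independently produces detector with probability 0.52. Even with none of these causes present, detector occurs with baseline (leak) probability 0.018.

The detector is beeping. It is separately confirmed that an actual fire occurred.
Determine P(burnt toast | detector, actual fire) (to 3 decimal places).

P(burnt toast | detector, actual fire) ≈ 0.231

Under noisy-OR, P(detector | causes) = 1 − (1−0.018)·∏(1−qᵢ) over the active causes.
P(detector | actual fire) = 0.52864×0.818×0.768 + 0.806742×0.818×0.232 + 0.769034×0.182×0.768 + 0.905304×0.182×0.232 = 0.332104 + 0.153100 + 0.107492 + 0.038226 = 0.630922
The burnt toast-present share is 0.107492 + 0.038226 = 0.145718.
P(burnt toast | detector, actual fire) = 0.145718 / 0.630922 ≈ 0.231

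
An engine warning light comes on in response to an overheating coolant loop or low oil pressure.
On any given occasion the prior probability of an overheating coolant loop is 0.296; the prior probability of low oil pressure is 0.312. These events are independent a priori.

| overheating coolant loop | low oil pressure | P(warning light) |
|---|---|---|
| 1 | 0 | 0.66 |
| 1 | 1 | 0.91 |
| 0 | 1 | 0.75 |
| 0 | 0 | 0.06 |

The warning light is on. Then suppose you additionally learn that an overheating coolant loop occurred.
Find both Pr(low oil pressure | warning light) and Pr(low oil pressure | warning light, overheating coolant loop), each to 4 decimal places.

Pr(low oil pressure | warning light) ≈ 0.6035; Pr(low oil pressure | warning light, overheating coolant loop) ≈ 0.3847

P(warning light) = 0.06·0.704·0.688 + 0.75·0.704·0.312 + 0.66·0.296·0.688 + 0.91·0.296·0.312 = 0.029061 + 0.164736 + 0.134408 + 0.084040 = 0.412245
Of this, 0.248776 comes from 0.164736 + 0.084040 (the low oil pressure=true cases).
P(low oil pressure | warning light) = 0.248776 / 0.412245 ≈ 0.6035

Now condition on the additional information:
Numerator (weight on configurations with low oil pressure): 0.91*0.312 = 0.283920
Denominator P(warning light | overheating coolant loop): 0.66*0.688 + 0.91*0.312 = 0.738000
Posterior = 0.283920 / 0.738000 ≈ 0.3847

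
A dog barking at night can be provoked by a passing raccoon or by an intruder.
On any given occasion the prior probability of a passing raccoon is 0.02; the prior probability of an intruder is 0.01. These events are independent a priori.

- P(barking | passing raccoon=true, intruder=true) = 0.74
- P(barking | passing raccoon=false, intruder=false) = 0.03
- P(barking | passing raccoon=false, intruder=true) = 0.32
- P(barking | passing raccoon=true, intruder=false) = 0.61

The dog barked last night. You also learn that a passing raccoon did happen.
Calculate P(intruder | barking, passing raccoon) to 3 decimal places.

P(intruder | barking, passing raccoon) ≈ 0.012

Sum P(barking|·) weighted by the priors over both values of intruder:
  P(barking | passing raccoon) = 0.61*0.99 + 0.74*0.01
        = 0.603900 + 0.007400 = 0.611300
Configurations with intruder contribute 0.007400, so
  P(intruder | barking, passing raccoon) = 0.007400 / 0.611300 ≈ 0.012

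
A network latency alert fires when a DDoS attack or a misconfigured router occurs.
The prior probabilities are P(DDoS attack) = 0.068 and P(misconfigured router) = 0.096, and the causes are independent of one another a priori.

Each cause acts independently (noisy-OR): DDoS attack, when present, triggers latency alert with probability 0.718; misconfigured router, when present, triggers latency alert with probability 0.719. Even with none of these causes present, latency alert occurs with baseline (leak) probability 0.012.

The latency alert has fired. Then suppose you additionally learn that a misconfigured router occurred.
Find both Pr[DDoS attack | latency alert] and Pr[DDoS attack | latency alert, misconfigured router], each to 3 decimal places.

Under noisy-OR, P(latency alert | causes) = 1 − (1−0.012)·∏(1−qᵢ) over the active causes.
By total probability over the 4 (DDoS attack, misconfigured router) configurations:
  P(latency alert) = 0.012×0.932×0.904 + 0.722372×0.932×0.096 + 0.721384×0.068×0.904 + 0.921709×0.068×0.096
        = 0.010110 + 0.064632 + 0.044345 + 0.006017 = 0.125104
Configurations with DDoS attack contribute 0.050362, so
  P(DDoS attack | latency alert) = 0.050362 / 0.125104 ≈ 0.403

With the extra evidence:
Sum P(latency alert|·) weighted by the priors over both values of DDoS attack:
  P(latency alert | misconfigured router) = 0.722372*0.932 + 0.921709*0.068
        = 0.673251 + 0.062676 = 0.735927
The terms with DDoS attack present sum to 0.062676, so
  P(DDoS attack | latency alert, misconfigured router) = 0.062676 / 0.735927 ≈ 0.085

Pr[DDoS attack | latency alert] ≈ 0.403; Pr[DDoS attack | latency alert, misconfigured router] ≈ 0.085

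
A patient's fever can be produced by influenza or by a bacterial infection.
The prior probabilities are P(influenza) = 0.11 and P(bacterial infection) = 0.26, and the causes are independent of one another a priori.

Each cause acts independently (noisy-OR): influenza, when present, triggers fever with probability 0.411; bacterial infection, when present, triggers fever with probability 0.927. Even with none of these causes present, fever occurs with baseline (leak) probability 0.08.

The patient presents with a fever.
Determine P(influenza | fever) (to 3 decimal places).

P(influenza | fever) ≈ 0.194

Under noisy-OR, P(fever | causes) = 1 − (1−0.08)·∏(1−qᵢ) over the active causes.
Sum P(fever|·) weighted by the priors over the 4 (influenza, bacterial infection) configurations:
  P(fever) = 0.08·0.89·0.74 + 0.93284·0.89·0.26 + 0.45812·0.11·0.74 + 0.960443·0.11·0.26
        = 0.052688 + 0.215859 + 0.037291 + 0.027469 = 0.333307
Keeping only the influenza-present terms gives 0.064760, so
  P(influenza | fever) = 0.064760 / 0.333307 ≈ 0.194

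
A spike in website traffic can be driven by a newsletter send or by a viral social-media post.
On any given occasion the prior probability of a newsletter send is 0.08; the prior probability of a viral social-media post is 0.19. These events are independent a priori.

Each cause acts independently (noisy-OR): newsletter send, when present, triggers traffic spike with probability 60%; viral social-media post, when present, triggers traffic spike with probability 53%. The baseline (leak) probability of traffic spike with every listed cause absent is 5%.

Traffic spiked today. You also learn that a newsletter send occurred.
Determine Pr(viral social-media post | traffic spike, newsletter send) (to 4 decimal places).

Pr(viral social-media post | traffic spike, newsletter send) ≈ 0.2371

Under noisy-OR, P(traffic spike | causes) = 1 − (1−0.05)·∏(1−qᵢ) over the active causes.
By total probability over both values of viral social-media post:
  P(traffic spike | newsletter send) = 0.62×0.81 + 0.8214×0.19
        = 0.502200 + 0.156066 = 0.658266
The terms with viral social-media post present sum to 0.156066, so
  P(viral social-media post | traffic spike, newsletter send) = 0.156066 / 0.658266 ≈ 0.2371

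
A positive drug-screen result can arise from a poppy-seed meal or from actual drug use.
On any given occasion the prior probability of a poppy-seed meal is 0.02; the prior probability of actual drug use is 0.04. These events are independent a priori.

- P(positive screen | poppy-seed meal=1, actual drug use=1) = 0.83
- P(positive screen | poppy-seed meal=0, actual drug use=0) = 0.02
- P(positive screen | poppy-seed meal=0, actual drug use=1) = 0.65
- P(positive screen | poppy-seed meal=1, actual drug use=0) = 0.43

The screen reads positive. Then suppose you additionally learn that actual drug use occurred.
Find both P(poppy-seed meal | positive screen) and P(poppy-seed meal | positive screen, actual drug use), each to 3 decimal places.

P(poppy-seed meal | positive screen) ≈ 0.168; P(poppy-seed meal | positive screen, actual drug use) ≈ 0.025

Enumerate the 4 (poppy-seed meal, actual drug use) configurations and weight by the priors:
  P(positive screen) = 0.02·0.98·0.96 + 0.65·0.98·0.04 + 0.43·0.02·0.96 + 0.83·0.02·0.04
        = 0.018816 + 0.025480 + 0.008256 + 0.000664 = 0.053216
Keeping only the poppy-seed meal-present terms gives 0.008920, so
  P(poppy-seed meal | positive screen) = 0.008920 / 0.053216 ≈ 0.168

With the extra evidence:
By total probability over both values of poppy-seed meal:
  P(positive screen | actual drug use) = 0.65·0.98 + 0.83·0.02
        = 0.637000 + 0.016600 = 0.653600
Keeping only the poppy-seed meal-present terms gives 0.016600, so
  P(poppy-seed meal | positive screen, actual drug use) = 0.016600 / 0.653600 ≈ 0.025
This is intercausal reasoning (explaining away): once actual drug use accounts for the positive screen, poppy-seed meal becomes less likely.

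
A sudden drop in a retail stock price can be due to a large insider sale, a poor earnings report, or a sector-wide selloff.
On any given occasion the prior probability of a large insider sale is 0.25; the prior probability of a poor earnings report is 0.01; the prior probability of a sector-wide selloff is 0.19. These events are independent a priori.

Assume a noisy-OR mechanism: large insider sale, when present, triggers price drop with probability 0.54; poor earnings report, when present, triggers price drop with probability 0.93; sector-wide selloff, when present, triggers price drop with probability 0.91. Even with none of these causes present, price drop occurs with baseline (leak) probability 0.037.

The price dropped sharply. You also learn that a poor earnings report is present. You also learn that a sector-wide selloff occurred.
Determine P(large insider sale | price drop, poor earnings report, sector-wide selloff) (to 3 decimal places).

Under noisy-OR, P(price drop | causes) = 1 − (1−0.037)·∏(1−qᵢ) over the active causes.
P(price drop | poor earnings report, sector-wide selloff) = 0.993933·0.75 + 0.997209·0.25 = 0.745450 + 0.249302 = 0.994752
Of this, 0.249302 comes from 0.997209·0.25 (the large insider sale=true cases).
Hence the posterior is 0.249302/0.994752 ≈ 0.251.

P(large insider sale | price drop, poor earnings report, sector-wide selloff) ≈ 0.251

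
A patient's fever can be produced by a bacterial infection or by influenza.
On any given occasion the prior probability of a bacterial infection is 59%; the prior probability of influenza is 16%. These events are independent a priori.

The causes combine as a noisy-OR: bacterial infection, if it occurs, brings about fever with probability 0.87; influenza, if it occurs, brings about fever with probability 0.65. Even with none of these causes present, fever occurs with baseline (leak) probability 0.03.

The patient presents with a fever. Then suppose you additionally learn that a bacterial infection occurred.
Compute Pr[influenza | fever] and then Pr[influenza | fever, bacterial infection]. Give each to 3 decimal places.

Pr[influenza | fever] ≈ 0.231; Pr[influenza | fever, bacterial infection] ≈ 0.172

Under noisy-OR, P(fever | causes) = 1 − (1−0.03)·∏(1−qᵢ) over the active causes.
P(fever) = 0.03*0.41*0.84 + 0.6605*0.41*0.16 + 0.8739*0.59*0.84 + 0.955865*0.59*0.16 = 0.010332 + 0.043329 + 0.433105 + 0.090234 = 0.577000
Of this, 0.133563 comes from 0.043329 + 0.090234 (the influenza=true cases).
So P(influenza | fever) = 0.133563/0.577000 ≈ 0.231.

With the extra evidence:
P(fever | bacterial infection) = 0.8739×0.84 + 0.955865×0.16 = 0.734076 + 0.152938 = 0.887014
Restricting to configurations with influenza present: 0.955865×0.16 = 0.152938.
P(influenza | fever, bacterial infection) = 0.152938 / 0.887014 ≈ 0.172
This is intercausal reasoning (explaining away): once bacterial infection accounts for the fever, influenza becomes less likely.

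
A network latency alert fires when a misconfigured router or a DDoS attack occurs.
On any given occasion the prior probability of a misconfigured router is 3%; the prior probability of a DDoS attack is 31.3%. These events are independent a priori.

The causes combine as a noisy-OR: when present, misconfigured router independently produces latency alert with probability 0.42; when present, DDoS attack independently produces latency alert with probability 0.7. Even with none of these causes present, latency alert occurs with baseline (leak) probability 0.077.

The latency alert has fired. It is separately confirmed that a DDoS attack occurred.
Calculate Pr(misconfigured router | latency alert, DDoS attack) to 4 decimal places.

Under noisy-OR, P(latency alert | causes) = 1 − (1−0.077)·∏(1−qᵢ) over the active causes.
For the numerator, keep only misconfigured router=true terms: 0.839398×0.03 = 0.025182
Normalizer over all consistent configurations: 0.7231×0.97 + 0.839398×0.03 = 0.726589
Posterior = 0.025182 / 0.726589 ≈ 0.0347

Pr(misconfigured router | latency alert, DDoS attack) ≈ 0.0347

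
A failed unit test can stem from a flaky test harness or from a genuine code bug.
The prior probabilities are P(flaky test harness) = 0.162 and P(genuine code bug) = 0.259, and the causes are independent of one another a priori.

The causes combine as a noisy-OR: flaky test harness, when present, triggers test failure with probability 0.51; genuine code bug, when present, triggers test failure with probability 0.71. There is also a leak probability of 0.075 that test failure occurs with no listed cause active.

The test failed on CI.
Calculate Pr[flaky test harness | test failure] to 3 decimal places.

Pr[flaky test harness | test failure] ≈ 0.332

Under noisy-OR, P(test failure | causes) = 1 − (1−0.075)·∏(1−qᵢ) over the active causes.
For the numerator, keep only flaky test harness=true terms: 0.065633 + 0.036443 = 0.102076
The normalizing constant is 0.075·0.838·0.741 + 0.73175·0.838·0.259 + 0.54675·0.162·0.741 + 0.868557·0.162·0.259 = 0.307468
P(flaky test harness | test failure) = 0.102076/0.307468 ≈ 0.332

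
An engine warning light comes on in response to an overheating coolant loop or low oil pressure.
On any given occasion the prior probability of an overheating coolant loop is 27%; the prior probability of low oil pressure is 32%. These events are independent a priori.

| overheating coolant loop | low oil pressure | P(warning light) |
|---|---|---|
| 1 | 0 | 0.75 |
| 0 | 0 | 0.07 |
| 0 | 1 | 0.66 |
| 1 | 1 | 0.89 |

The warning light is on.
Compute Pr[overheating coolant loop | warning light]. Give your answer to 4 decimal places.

P(warning light) = 0.07*0.73*0.68 + 0.66*0.73*0.32 + 0.75*0.27*0.68 + 0.89*0.27*0.32 = 0.034748 + 0.154176 + 0.137700 + 0.076896 = 0.403520
The overheating coolant loop-present share is 0.137700 + 0.076896 = 0.214596.
Hence the posterior is 0.214596/0.403520 ≈ 0.5318.

Pr[overheating coolant loop | warning light] ≈ 0.5318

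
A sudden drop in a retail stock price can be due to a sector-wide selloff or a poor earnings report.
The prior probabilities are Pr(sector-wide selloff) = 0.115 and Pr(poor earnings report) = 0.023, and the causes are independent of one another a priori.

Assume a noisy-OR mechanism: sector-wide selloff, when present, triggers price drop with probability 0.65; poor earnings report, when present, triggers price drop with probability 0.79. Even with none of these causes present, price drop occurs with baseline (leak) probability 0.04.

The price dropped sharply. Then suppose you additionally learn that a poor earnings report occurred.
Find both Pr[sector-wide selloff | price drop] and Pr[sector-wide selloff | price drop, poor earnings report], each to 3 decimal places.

Pr[sector-wide selloff | price drop] ≈ 0.603; Pr[sector-wide selloff | price drop, poor earnings report] ≈ 0.131

Under noisy-OR, P(price drop | causes) = 1 − (1−0.04)·∏(1−qᵢ) over the active causes.
P(price drop) = 0.04·0.885·0.977 + 0.7984·0.885·0.023 + 0.664·0.115·0.977 + 0.92944·0.115·0.023 = 0.034586 + 0.016251 + 0.074604 + 0.002458 = 0.127899
Of this, 0.077062 comes from 0.074604 + 0.002458 (the sector-wide selloff=true cases).
P(sector-wide selloff | price drop) = 0.077062 / 0.127899 ≈ 0.603

With the extra evidence:
Weight on sector-wide selloff=true, given the evidence: 0.92944×0.115 = 0.106886
Denominator P(price drop | poor earnings report): 0.7984×0.885 + 0.92944×0.115 = 0.813470
P(sector-wide selloff | price drop, poor earnings report) = 0.106886/0.813470 ≈ 0.131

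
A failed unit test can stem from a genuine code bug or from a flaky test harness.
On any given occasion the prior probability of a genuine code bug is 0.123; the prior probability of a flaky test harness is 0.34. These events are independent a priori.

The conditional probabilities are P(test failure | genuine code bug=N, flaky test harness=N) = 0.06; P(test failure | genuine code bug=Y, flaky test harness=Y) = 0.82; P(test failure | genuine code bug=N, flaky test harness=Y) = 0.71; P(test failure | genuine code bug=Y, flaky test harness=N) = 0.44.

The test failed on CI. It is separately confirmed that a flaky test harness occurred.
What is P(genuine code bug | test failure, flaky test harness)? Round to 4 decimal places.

P(genuine code bug | test failure, flaky test harness) ≈ 0.1394

Sum P(test failure|·) weighted by the priors over both values of genuine code bug:
  P(test failure | flaky test harness) = 0.71·0.877 + 0.82·0.123
        = 0.622670 + 0.100860 = 0.723530
Configurations with genuine code bug contribute 0.100860, so
  P(genuine code bug | test failure, flaky test harness) = 0.100860 / 0.723530 ≈ 0.1394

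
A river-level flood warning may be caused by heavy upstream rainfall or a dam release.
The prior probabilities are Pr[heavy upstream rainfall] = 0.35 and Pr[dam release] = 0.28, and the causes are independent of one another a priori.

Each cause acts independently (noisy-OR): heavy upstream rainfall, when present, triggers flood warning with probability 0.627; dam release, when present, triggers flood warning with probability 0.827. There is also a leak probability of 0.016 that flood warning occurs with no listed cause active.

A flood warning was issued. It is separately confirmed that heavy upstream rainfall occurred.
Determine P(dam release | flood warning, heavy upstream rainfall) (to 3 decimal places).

P(dam release | flood warning, heavy upstream rainfall) ≈ 0.365

Under noisy-OR, P(flood warning | causes) = 1 − (1−0.016)·∏(1−qᵢ) over the active causes.
Numerator (weight on configurations with dam release): 0.936503×0.28 = 0.262221
Normalizer over all consistent configurations: 0.632968×0.72 + 0.936503×0.28 = 0.717958
Posterior = 0.262221 / 0.717958 ≈ 0.365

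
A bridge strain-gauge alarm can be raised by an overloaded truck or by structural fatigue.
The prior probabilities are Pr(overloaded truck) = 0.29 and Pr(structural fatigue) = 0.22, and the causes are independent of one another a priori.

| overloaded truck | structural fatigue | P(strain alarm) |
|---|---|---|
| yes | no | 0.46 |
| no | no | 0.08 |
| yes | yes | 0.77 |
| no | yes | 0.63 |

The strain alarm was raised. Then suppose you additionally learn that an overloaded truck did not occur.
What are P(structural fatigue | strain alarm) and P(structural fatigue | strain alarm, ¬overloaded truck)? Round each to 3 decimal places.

P(strain alarm) = 0.08*0.71*0.78 + 0.63*0.71*0.22 + 0.46*0.29*0.78 + 0.77*0.29*0.22 = 0.044304 + 0.098406 + 0.104052 + 0.049126 = 0.295888
Of this, 0.147532 comes from 0.098406 + 0.049126 (the structural fatigue=true cases).
P(structural fatigue | strain alarm) = 0.147532 / 0.295888 ≈ 0.499

With the extra evidence:
Weight on structural fatigue=true, given the evidence: 0.63*0.22 = 0.138600
Denominator P(strain alarm | ¬overloaded truck): 0.08*0.78 + 0.63*0.22 = 0.201000
P(structural fatigue | strain alarm, ¬overloaded truck) = 0.138600/0.201000 ≈ 0.690

P(structural fatigue | strain alarm) ≈ 0.499; P(structural fatigue | strain alarm, ¬overloaded truck) ≈ 0.690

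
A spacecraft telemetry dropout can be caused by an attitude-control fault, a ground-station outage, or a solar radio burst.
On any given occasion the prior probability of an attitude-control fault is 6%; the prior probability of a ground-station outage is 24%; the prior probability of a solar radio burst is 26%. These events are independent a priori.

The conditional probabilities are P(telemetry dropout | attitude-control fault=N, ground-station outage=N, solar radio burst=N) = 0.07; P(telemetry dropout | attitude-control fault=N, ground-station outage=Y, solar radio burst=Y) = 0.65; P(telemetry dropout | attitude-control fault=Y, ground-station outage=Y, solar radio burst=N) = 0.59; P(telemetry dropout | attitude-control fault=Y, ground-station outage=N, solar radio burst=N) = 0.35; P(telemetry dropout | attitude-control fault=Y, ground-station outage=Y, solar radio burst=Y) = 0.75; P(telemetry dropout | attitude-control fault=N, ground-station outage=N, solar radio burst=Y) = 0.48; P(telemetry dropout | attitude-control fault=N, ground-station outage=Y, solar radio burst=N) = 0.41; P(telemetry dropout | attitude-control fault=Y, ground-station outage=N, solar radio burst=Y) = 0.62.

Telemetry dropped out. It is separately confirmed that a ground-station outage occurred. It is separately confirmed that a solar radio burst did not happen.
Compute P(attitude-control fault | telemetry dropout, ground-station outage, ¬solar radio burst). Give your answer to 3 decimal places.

By total probability over both values of attitude-control fault:
  P(telemetry dropout | ground-station outage, ¬solar radio burst) = 0.41·0.94 + 0.59·0.06
        = 0.385400 + 0.035400 = 0.420800
Keeping only the attitude-control fault-present terms gives 0.035400, so
  P(attitude-control fault | telemetry dropout, ground-station outage, ¬solar radio burst) = 0.035400 / 0.420800 ≈ 0.084

P(attitude-control fault | telemetry dropout, ground-station outage, ¬solar radio burst) ≈ 0.084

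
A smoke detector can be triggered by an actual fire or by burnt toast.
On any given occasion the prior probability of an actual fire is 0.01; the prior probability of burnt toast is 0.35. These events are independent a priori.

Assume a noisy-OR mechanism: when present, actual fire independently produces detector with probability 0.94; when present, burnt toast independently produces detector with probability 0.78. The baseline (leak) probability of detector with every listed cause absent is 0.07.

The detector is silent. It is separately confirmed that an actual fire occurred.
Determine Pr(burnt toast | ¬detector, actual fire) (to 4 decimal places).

Pr(burnt toast | ¬detector, actual fire) ≈ 0.1059

Under noisy-OR, P(detector | causes) = 1 − (1−0.07)·∏(1−qᵢ) over the active causes.
P(¬detector | actual fire) = 0.0558*0.65 + 0.012276*0.35 = 0.036270 + 0.004297 = 0.040567
The burnt toast-present share is 0.012276*0.35 = 0.004297.
P(burnt toast | ¬detector, actual fire) = 0.004297 / 0.040567 ≈ 0.1059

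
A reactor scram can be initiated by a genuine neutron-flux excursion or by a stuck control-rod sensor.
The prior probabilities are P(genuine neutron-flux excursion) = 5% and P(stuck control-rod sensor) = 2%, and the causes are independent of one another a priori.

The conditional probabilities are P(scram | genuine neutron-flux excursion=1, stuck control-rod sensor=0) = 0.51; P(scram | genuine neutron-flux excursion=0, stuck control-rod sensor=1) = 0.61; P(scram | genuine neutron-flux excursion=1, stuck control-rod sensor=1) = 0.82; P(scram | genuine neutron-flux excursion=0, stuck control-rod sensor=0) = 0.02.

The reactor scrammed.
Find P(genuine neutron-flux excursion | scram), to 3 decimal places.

P(genuine neutron-flux excursion | scram) ≈ 0.461

Enumerate the 4 (genuine neutron-flux excursion, stuck control-rod sensor) configurations and weight by the priors:
  P(scram) = 0.02*0.95*0.98 + 0.61*0.95*0.02 + 0.51*0.05*0.98 + 0.82*0.05*0.02
        = 0.018620 + 0.011590 + 0.024990 + 0.000820 = 0.056020
Configurations with genuine neutron-flux excursion contribute 0.025810, so
  P(genuine neutron-flux excursion | scram) = 0.025810 / 0.056020 ≈ 0.461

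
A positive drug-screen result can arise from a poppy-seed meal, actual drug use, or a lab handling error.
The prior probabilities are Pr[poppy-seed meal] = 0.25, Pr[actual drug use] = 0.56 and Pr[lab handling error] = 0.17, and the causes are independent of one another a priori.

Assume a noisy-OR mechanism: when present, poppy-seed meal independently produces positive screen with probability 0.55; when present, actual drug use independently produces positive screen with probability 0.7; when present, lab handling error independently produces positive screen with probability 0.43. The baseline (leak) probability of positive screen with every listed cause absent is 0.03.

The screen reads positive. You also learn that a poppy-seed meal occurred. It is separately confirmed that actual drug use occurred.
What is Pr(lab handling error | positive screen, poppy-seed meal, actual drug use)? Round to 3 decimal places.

Pr(lab handling error | positive screen, poppy-seed meal, actual drug use) ≈ 0.179

Under noisy-OR, P(positive screen | causes) = 1 − (1−0.03)·∏(1−qᵢ) over the active causes.
By total probability over both values of lab handling error:
  P(positive screen | poppy-seed meal, actual drug use) = 0.86905×0.83 + 0.925358×0.17
        = 0.721311 + 0.157311 = 0.878622
Keeping only the lab handling error-present terms gives 0.157311, so
  P(lab handling error | positive screen, poppy-seed meal, actual drug use) = 0.157311 / 0.878622 ≈ 0.179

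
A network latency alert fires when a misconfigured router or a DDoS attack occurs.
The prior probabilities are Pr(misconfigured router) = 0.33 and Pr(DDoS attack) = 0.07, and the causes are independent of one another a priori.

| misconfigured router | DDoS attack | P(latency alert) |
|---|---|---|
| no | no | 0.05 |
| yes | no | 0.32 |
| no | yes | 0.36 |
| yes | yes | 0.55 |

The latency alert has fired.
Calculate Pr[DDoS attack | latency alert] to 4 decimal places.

P(latency alert) = 0.05*0.67*0.93 + 0.36*0.67*0.07 + 0.32*0.33*0.93 + 0.55*0.33*0.07 = 0.031155 + 0.016884 + 0.098208 + 0.012705 = 0.158952
Restricting to configurations with DDoS attack present: 0.016884 + 0.012705 = 0.029589.
P(DDoS attack | latency alert) = 0.029589 / 0.158952 ≈ 0.1862

Pr[DDoS attack | latency alert] ≈ 0.1862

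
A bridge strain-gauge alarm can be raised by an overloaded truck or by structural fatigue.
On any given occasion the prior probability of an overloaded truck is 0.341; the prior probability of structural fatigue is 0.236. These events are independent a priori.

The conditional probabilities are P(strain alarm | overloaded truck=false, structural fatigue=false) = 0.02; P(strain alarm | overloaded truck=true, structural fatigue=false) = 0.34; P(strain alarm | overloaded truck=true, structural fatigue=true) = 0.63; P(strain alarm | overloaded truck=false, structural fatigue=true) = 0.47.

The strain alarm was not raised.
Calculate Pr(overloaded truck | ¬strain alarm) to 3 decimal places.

Pr(overloaded truck | ¬strain alarm) ≈ 0.259

For the numerator, keep only overloaded truck=true terms: 0.171946 + 0.029776 = 0.201722
Denominator P(¬strain alarm): 0.98×0.659×0.764 + 0.53×0.659×0.236 + 0.66×0.341×0.764 + 0.37×0.341×0.236 = 0.777556
Posterior = 0.201722 / 0.777556 ≈ 0.259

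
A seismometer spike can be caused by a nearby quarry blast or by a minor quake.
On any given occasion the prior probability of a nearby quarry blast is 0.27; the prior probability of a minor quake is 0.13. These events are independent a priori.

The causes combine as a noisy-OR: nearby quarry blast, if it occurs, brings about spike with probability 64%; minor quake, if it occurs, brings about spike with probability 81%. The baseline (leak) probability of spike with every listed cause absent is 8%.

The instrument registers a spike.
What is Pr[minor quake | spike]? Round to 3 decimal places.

Pr[minor quake | spike] ≈ 0.348

Under noisy-OR, P(spike | causes) = 1 − (1−0.08)·∏(1−qᵢ) over the active causes.
Weight on minor quake=true, given the evidence: 0.078311 + 0.032891 = 0.111202
Denominator P(spike): 0.08·0.73·0.87 + 0.8252·0.73·0.13 + 0.6688·0.27·0.87 + 0.937072·0.27·0.13 = 0.319111
Posterior = 0.111202 / 0.319111 ≈ 0.348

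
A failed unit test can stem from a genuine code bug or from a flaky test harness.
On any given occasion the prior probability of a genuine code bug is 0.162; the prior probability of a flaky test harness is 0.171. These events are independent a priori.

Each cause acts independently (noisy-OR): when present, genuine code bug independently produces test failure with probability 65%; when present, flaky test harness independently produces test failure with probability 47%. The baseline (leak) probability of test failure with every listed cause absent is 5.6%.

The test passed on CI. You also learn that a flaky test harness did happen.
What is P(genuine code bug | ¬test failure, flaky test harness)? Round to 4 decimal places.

P(genuine code bug | ¬test failure, flaky test harness) ≈ 0.0634

Under noisy-OR, P(test failure | causes) = 1 − (1−0.056)·∏(1−qᵢ) over the active causes.
For the numerator, keep only genuine code bug=true terms: 0.175112*0.162 = 0.028368
The normalizing constant is 0.50032*0.838 + 0.175112*0.162 = 0.447636
P(genuine code bug | ¬test failure, flaky test harness) = 0.028368/0.447636 ≈ 0.0634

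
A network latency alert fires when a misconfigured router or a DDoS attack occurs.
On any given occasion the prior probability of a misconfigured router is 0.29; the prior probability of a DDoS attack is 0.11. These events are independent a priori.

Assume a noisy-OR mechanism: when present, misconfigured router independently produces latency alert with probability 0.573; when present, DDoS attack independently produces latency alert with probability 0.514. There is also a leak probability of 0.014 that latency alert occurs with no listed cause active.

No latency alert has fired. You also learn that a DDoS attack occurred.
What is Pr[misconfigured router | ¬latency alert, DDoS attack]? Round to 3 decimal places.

Under noisy-OR, P(latency alert | causes) = 1 − (1−0.014)·∏(1−qᵢ) over the active causes.
P(¬latency alert | DDoS attack) = 0.479196×0.71 + 0.204617×0.29 = 0.340229 + 0.059339 = 0.399568
Restricting to configurations with misconfigured router present: 0.204617×0.29 = 0.059339.
So P(misconfigured router | ¬latency alert, DDoS attack) = 0.059339/0.399568 ≈ 0.149.

Pr[misconfigured router | ¬latency alert, DDoS attack] ≈ 0.149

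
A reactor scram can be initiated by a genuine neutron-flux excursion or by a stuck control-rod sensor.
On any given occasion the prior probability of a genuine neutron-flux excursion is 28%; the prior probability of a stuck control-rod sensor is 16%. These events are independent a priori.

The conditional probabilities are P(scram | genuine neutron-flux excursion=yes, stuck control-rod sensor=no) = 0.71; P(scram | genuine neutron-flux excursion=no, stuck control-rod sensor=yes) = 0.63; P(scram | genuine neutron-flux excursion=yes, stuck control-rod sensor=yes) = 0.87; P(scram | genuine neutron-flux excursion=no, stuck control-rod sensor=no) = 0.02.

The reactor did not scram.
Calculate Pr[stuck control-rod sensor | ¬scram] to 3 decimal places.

P(¬scram) = 0.98*0.72*0.84 + 0.37*0.72*0.16 + 0.29*0.28*0.84 + 0.13*0.28*0.16 = 0.592704 + 0.042624 + 0.068208 + 0.005824 = 0.709360
Restricting to configurations with stuck control-rod sensor present: 0.042624 + 0.005824 = 0.048448.
Hence the posterior is 0.048448/0.709360 ≈ 0.068.

Pr[stuck control-rod sensor | ¬scram] ≈ 0.068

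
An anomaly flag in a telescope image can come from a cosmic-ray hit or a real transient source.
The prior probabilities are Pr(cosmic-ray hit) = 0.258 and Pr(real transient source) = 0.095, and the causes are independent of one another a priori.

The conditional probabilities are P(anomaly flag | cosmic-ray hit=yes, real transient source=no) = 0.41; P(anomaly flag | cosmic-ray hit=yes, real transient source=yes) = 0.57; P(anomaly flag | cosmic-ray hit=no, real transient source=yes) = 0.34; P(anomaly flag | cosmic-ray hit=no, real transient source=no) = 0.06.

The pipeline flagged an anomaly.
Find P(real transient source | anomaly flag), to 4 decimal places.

P(real transient source | anomaly flag) ≈ 0.2181

P(anomaly flag) = 0.06·0.742·0.905 + 0.34·0.742·0.095 + 0.41·0.258·0.905 + 0.57·0.258·0.095 = 0.040291 + 0.023967 + 0.095731 + 0.013971 = 0.173960
The real transient source-present share is 0.023967 + 0.013971 = 0.037938.
P(real transient source | anomaly flag) = 0.037938 / 0.173960 ≈ 0.2181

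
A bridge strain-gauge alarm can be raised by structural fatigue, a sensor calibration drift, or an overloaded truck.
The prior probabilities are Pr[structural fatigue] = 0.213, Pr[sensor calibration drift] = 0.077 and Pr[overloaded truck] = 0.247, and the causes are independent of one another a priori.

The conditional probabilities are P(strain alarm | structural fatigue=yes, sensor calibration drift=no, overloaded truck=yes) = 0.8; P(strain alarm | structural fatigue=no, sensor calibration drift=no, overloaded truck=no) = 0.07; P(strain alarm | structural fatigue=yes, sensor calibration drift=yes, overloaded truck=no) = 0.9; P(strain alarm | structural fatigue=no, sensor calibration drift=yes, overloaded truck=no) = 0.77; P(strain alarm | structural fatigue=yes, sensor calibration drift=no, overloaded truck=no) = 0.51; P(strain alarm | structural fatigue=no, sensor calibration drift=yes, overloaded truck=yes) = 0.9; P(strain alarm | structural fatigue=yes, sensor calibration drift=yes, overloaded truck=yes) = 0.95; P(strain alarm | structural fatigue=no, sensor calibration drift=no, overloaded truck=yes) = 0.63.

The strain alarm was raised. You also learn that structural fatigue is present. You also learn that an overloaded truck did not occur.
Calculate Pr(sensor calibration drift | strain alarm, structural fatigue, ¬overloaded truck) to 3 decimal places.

Pr(sensor calibration drift | strain alarm, structural fatigue, ¬overloaded truck) ≈ 0.128

P(strain alarm | structural fatigue, ¬overloaded truck) = 0.51·0.923 + 0.9·0.077 = 0.470730 + 0.069300 = 0.540030
Restricting to configurations with sensor calibration drift present: 0.9·0.077 = 0.069300.
Hence the posterior is 0.069300/0.540030 ≈ 0.128.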